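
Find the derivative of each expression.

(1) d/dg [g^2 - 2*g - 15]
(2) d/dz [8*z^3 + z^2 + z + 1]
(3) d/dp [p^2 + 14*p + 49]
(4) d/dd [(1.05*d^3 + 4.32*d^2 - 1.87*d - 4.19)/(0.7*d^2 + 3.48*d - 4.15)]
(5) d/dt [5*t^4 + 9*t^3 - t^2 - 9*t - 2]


(1) = 2*g - 2
(2) = 24*z^2 + 2*z + 1
(3) = 2*p + 14
(4) = (0.735*d^4 + 7.308*d^3 + 3.2701*d^2 - 29.99*d + 22.3417)/(0.49*d^4 + 4.872*d^3 + 6.3004*d^2 - 28.884*d + 17.2225)
(5) = 20*t^3 + 27*t^2 - 2*t - 9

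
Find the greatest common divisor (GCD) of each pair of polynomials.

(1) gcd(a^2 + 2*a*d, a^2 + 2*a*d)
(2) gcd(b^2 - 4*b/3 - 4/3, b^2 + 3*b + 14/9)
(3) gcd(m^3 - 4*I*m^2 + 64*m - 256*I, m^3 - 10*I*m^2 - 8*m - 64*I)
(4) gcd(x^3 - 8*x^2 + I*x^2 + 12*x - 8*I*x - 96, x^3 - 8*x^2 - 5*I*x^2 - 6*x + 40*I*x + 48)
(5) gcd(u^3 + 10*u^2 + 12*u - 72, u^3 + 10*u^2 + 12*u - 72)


(1) = gcd(a*(a + 2*d), a*(a + 2*d)) = a^2 + 2*a*d
(2) = gcd((b - 2)*(b + 2/3), (b + 2/3)*(b + 7/3)) = b + 2/3
(3) = m^2 - 12*I*m - 32
(4) = gcd((x - 8)*(x - 3*I)*(x + 4*I), (x - 8)*(x - 3*I)*(x - 2*I)) = x^2 + x*(-8 - 3*I) + 24*I
(5) = u^3 + 10*u^2 + 12*u - 72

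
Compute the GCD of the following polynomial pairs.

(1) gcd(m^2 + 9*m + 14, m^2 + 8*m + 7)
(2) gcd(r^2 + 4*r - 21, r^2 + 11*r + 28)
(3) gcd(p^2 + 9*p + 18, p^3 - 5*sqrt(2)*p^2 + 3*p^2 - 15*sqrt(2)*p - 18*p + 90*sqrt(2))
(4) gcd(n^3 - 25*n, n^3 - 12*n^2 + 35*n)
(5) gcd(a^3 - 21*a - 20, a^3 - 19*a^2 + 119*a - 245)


(1) = m + 7
(2) = gcd((r - 3)*(r + 7), (r + 4)*(r + 7)) = r + 7
(3) = gcd((p + 3)*(p + 6), (p - 3)*(p + 6)*(p - 5*sqrt(2))) = p + 6
(4) = gcd(n*(n - 5)*(n + 5), n*(n - 7)*(n - 5)) = n^2 - 5*n
(5) = a - 5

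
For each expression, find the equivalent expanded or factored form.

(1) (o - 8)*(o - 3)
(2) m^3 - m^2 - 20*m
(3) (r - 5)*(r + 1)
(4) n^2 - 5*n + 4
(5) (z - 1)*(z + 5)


(1) = o^2 - 11*o + 24
(2) = m*(m - 5)*(m + 4)
(3) = r^2 - 4*r - 5
(4) = (n - 4)*(n - 1)
(5) = z^2 + 4*z - 5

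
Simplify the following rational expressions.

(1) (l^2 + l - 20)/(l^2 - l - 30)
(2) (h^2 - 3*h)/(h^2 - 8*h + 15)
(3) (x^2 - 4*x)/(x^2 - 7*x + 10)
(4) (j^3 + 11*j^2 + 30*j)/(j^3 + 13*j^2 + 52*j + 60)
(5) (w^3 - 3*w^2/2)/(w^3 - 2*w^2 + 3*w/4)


(1) = (l - 4)/(l - 6)
(2) = h/(h - 5)
(3) = (x^2 - 4*x)/(x^2 - 7*x + 10)
(4) = j/(j + 2)
(5) = 2*w/(2*w - 1)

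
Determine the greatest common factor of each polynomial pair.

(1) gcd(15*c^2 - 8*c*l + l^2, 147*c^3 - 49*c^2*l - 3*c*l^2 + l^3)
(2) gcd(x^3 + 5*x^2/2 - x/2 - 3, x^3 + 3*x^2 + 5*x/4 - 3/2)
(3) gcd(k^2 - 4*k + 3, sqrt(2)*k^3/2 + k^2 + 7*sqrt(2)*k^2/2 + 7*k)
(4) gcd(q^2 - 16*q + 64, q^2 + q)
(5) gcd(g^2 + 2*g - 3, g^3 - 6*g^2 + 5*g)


(1) = 3*c - l
(2) = x^2 + 7*x/2 + 3
(3) = gcd((k - 3)*(k - 1), k*(k + 7)*(sqrt(2)*k/2 + 1)) = 1
(4) = 1
(5) = g - 1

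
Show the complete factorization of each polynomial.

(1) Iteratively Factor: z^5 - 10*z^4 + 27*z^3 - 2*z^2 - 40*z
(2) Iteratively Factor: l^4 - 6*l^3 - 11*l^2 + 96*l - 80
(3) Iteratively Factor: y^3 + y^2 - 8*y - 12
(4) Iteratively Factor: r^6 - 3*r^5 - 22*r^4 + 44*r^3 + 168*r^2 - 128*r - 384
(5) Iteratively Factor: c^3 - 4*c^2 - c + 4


(1) = (z - 5)*(z^4 - 5*z^3 + 2*z^2 + 8*z) = (z - 5)*(z + 1)*(z^3 - 6*z^2 + 8*z) = (z - 5)*(z - 2)*(z + 1)*(z^2 - 4*z) = (z - 5)*(z - 4)*(z - 2)*(z + 1)*(z)
(2) = (l - 5)*(l^3 - l^2 - 16*l + 16) = (l - 5)*(l - 4)*(l^2 + 3*l - 4) = (l - 5)*(l - 4)*(l + 4)*(l - 1)
(3) = (y + 2)*(y^2 - y - 6) = (y + 2)^2*(y - 3)
(4) = (r + 2)*(r^5 - 5*r^4 - 12*r^3 + 68*r^2 + 32*r - 192) = (r - 2)*(r + 2)*(r^4 - 3*r^3 - 18*r^2 + 32*r + 96) = (r - 2)*(r + 2)^2*(r^3 - 5*r^2 - 8*r + 48) = (r - 4)*(r - 2)*(r + 2)^2*(r^2 - r - 12) = (r - 4)*(r - 2)*(r + 2)^2*(r + 3)*(r - 4)
(5) = (c - 4)*(c^2 - 1) = (c - 4)*(c + 1)*(c - 1)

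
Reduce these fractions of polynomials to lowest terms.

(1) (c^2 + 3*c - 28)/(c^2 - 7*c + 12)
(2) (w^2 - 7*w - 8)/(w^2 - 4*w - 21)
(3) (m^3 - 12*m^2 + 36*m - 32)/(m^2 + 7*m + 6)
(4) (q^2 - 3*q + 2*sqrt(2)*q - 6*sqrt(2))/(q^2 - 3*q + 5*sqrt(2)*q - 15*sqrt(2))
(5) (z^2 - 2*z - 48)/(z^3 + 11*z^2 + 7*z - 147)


(1) = (c + 7)/(c - 3)
(2) = (w^2 - 7*w - 8)/(w^2 - 4*w - 21)
(3) = (m^3 - 12*m^2 + 36*m - 32)/(m^2 + 7*m + 6)
(4) = (q + 2*sqrt(2))/(q + 5*sqrt(2))
(5) = (z^2 - 2*z - 48)/(z^3 + 11*z^2 + 7*z - 147)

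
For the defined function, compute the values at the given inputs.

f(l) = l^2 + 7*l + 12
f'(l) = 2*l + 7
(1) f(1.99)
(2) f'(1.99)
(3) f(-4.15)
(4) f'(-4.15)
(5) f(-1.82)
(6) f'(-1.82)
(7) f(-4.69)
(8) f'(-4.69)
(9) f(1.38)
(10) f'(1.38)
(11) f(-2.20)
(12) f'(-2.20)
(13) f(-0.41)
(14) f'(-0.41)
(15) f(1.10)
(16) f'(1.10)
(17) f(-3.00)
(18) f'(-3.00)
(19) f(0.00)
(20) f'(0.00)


(1) = 29.89
(2) = 10.98
(3) = 0.17
(4) = -1.30
(5) = 2.57
(6) = 3.36
(7) = 1.17
(8) = -2.38
(9) = 23.56
(10) = 9.76
(11) = 1.44
(12) = 2.60
(13) = 9.30
(14) = 6.18
(15) = 20.91
(16) = 9.20
(17) = 0.00
(18) = 1.00
(19) = 12.00
(20) = 7.00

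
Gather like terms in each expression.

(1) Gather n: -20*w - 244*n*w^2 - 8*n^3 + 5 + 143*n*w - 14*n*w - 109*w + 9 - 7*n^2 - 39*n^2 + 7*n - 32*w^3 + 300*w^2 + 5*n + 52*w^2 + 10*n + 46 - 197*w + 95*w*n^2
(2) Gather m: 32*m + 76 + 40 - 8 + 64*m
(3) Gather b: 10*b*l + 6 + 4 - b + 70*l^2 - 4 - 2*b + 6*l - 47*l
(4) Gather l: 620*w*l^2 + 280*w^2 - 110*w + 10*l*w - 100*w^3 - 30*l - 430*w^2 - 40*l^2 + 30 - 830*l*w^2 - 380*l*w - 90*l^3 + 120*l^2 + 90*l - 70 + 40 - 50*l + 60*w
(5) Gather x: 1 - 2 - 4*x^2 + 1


(1) = -8*n^3 + n^2*(95*w - 46) + n*(-244*w^2 + 129*w + 22) - 32*w^3 + 352*w^2 - 326*w + 60
(2) = 96*m + 108
(3) = b*(10*l - 3) + 70*l^2 - 41*l + 6
(4) = -90*l^3 + l^2*(620*w + 80) + l*(-830*w^2 - 370*w + 10) - 100*w^3 - 150*w^2 - 50*w
(5) = -4*x^2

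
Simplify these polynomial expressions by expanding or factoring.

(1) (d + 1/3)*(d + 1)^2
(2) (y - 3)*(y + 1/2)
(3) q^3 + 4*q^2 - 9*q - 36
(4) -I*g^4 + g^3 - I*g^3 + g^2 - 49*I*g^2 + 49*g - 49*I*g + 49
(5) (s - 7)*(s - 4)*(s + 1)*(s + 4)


(1) = d^3 + 7*d^2/3 + 5*d/3 + 1/3
(2) = y^2 - 5*y/2 - 3/2
(3) = (q - 3)*(q + 3)*(q + 4)
(4) = (g - 7*I)*(g + I)*(g + 7*I)*(-I*g - I)
(5) = s^4 - 6*s^3 - 23*s^2 + 96*s + 112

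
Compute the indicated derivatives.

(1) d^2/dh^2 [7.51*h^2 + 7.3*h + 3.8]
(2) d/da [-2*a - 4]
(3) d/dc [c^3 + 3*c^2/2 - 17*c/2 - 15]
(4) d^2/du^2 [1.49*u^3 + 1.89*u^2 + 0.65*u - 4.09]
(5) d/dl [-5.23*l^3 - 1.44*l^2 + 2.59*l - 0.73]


(1) = 15.0200000000000
(2) = -2
(3) = 3*c^2 + 3*c - 17/2
(4) = 8.94*u + 3.78
(5) = -15.69*l^2 - 2.88*l + 2.59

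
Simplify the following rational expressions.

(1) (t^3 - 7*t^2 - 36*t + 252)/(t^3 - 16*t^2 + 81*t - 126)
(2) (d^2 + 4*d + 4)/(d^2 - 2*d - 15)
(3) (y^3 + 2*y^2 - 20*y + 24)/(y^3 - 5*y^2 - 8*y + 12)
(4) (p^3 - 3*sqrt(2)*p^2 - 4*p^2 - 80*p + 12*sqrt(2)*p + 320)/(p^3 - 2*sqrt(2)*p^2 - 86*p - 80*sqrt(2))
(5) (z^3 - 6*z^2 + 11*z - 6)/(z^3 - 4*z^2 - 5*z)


(1) = (t + 6)/(t - 3)
(2) = (d^2 + 4*d + 4)/(d^2 - 2*d - 15)
(3) = (y^3 + 2*y^2 - 20*y + 24)/(y^3 - 5*y^2 - 8*y + 12)
(4) = (p - 4)/(p + sqrt(2))
(5) = (z^3 - 6*z^2 + 11*z - 6)/(z^3 - 4*z^2 - 5*z)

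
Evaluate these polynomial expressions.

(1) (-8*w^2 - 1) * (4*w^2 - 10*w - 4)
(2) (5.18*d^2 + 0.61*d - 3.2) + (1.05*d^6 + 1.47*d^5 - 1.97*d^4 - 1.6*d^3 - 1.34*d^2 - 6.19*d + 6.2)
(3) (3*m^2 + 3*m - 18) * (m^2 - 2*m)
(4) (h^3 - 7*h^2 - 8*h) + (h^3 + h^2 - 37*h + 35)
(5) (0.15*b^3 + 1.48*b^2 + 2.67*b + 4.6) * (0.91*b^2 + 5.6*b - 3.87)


(1) = -32*w^4 + 80*w^3 + 28*w^2 + 10*w + 4
(2) = 1.05*d^6 + 1.47*d^5 - 1.97*d^4 - 1.6*d^3 + 3.84*d^2 - 5.58*d + 3.0
(3) = 3*m^4 - 3*m^3 - 24*m^2 + 36*m
(4) = 2*h^3 - 6*h^2 - 45*h + 35
(5) = 0.1365*b^5 + 2.1868*b^4 + 10.1372*b^3 + 13.4104*b^2 + 15.4271*b - 17.802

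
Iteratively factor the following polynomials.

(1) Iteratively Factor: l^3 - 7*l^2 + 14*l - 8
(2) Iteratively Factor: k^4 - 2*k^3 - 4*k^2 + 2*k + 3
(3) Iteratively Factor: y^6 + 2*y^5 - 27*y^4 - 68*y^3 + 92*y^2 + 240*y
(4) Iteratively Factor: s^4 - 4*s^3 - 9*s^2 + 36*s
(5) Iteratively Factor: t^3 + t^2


(1) = (l - 4)*(l^2 - 3*l + 2) = (l - 4)*(l - 2)*(l - 1)
(2) = (k - 1)*(k^3 - k^2 - 5*k - 3) = (k - 3)*(k - 1)*(k^2 + 2*k + 1) = (k - 3)*(k - 1)*(k + 1)*(k + 1)
(3) = (y - 5)*(y^5 + 7*y^4 + 8*y^3 - 28*y^2 - 48*y) = (y - 5)*(y + 3)*(y^4 + 4*y^3 - 4*y^2 - 16*y) = (y - 5)*(y + 2)*(y + 3)*(y^3 + 2*y^2 - 8*y) = y*(y - 5)*(y + 2)*(y + 3)*(y^2 + 2*y - 8) = y*(y - 5)*(y + 2)*(y + 3)*(y + 4)*(y - 2)
(4) = (s - 4)*(s^3 - 9*s) = (s - 4)*(s - 3)*(s^2 + 3*s) = (s - 4)*(s - 3)*(s + 3)*(s)
(5) = (t + 1)*(t^2) = t*(t + 1)*(t)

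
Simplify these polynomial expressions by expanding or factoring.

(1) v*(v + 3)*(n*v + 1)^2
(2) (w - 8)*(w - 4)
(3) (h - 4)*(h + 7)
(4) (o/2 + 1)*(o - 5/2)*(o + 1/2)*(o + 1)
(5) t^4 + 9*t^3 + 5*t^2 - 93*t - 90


(1) = n^2*v^4 + 3*n^2*v^3 + 2*n*v^3 + 6*n*v^2 + v^2 + 3*v
(2) = w^2 - 12*w + 32
(3) = h^2 + 3*h - 28
(4) = o^4/2 + o^3/2 - 21*o^2/8 - 31*o/8 - 5/4
(5) = (t - 3)*(t + 1)*(t + 5)*(t + 6)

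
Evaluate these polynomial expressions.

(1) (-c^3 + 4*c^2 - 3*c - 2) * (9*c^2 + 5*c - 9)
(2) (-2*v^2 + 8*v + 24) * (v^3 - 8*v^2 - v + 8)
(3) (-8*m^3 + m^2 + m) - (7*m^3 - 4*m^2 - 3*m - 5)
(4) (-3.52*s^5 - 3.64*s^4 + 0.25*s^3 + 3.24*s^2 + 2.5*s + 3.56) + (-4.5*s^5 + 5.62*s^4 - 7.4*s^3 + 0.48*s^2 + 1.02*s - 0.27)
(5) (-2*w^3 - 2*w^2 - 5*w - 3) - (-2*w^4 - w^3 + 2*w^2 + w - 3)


(1) = -9*c^5 + 31*c^4 + 2*c^3 - 69*c^2 + 17*c + 18
(2) = -2*v^5 + 24*v^4 - 38*v^3 - 216*v^2 + 40*v + 192
(3) = -15*m^3 + 5*m^2 + 4*m + 5
(4) = -8.02*s^5 + 1.98*s^4 - 7.15*s^3 + 3.72*s^2 + 3.52*s + 3.29
(5) = 2*w^4 - w^3 - 4*w^2 - 6*w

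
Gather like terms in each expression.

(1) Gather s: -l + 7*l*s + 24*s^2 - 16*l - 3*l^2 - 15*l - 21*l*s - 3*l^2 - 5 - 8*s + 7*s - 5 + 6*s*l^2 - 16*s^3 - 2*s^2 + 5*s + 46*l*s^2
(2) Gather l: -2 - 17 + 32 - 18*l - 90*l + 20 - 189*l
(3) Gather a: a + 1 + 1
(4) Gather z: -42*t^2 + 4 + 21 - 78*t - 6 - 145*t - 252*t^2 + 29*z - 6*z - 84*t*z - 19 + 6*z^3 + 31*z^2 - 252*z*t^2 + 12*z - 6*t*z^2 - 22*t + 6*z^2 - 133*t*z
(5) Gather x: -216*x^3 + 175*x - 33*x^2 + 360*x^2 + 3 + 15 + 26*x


(1) = -6*l^2 - 32*l - 16*s^3 + s^2*(46*l + 22) + s*(6*l^2 - 14*l + 4) - 10
(2) = 33 - 297*l
(3) = a + 2
(4) = -294*t^2 - 245*t + 6*z^3 + z^2*(37 - 6*t) + z*(-252*t^2 - 217*t + 35)
(5) = -216*x^3 + 327*x^2 + 201*x + 18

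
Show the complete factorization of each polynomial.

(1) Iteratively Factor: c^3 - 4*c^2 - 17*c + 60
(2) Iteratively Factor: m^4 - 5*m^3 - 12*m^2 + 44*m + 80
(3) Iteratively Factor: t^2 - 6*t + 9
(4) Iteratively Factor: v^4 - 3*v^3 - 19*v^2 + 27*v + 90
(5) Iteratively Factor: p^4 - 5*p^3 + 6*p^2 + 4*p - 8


(1) = (c - 5)*(c^2 + c - 12) = (c - 5)*(c + 4)*(c - 3)
(2) = (m - 4)*(m^3 - m^2 - 16*m - 20) = (m - 5)*(m - 4)*(m^2 + 4*m + 4) = (m - 5)*(m - 4)*(m + 2)*(m + 2)
(3) = (t - 3)*(t - 3)
(4) = (v + 2)*(v^3 - 5*v^2 - 9*v + 45) = (v + 2)*(v + 3)*(v^2 - 8*v + 15) = (v - 5)*(v + 2)*(v + 3)*(v - 3)
(5) = (p + 1)*(p^3 - 6*p^2 + 12*p - 8) = (p - 2)*(p + 1)*(p^2 - 4*p + 4) = (p - 2)^2*(p + 1)*(p - 2)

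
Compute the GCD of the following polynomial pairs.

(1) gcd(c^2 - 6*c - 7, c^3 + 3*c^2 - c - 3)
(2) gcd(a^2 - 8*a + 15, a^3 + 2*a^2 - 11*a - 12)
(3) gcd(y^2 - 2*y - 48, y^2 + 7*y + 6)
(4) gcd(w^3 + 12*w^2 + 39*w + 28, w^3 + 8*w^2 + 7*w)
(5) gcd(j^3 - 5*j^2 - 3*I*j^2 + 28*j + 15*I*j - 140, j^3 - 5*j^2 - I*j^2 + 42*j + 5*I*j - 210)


(1) = c + 1
(2) = a - 3
(3) = y + 6
(4) = gcd((w + 1)*(w + 4)*(w + 7), w*(w + 1)*(w + 7)) = w^2 + 8*w + 7
(5) = gcd((j - 5)*(j - 7*I)*(j + 4*I), (j - 5)*(j - 7*I)*(j + 6*I)) = j^2 + j*(-5 - 7*I) + 35*I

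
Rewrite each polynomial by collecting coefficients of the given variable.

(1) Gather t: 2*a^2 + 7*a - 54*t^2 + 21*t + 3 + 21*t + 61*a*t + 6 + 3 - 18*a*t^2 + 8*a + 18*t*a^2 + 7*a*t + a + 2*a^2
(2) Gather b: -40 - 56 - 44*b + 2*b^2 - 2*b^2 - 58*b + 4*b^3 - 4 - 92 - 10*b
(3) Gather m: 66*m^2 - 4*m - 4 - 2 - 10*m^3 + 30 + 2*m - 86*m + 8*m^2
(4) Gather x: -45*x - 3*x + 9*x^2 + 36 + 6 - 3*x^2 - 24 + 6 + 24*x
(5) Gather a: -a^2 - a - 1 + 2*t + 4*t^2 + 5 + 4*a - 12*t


(1) = 4*a^2 + 16*a + t^2*(-18*a - 54) + t*(18*a^2 + 68*a + 42) + 12
(2) = 4*b^3 - 112*b - 192
(3) = -10*m^3 + 74*m^2 - 88*m + 24
(4) = 6*x^2 - 24*x + 24
(5) = -a^2 + 3*a + 4*t^2 - 10*t + 4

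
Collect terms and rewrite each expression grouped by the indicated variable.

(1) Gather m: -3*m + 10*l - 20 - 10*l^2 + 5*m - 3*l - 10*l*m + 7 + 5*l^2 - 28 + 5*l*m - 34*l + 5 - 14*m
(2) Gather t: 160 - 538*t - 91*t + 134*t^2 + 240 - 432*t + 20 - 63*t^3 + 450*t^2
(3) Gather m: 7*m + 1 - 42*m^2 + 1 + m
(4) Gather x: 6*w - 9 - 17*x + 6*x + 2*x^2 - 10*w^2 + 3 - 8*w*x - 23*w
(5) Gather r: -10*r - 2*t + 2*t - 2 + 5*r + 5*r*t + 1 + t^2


(1) = -5*l^2 - 27*l + m*(-5*l - 12) - 36
(2) = -63*t^3 + 584*t^2 - 1061*t + 420
(3) = -42*m^2 + 8*m + 2
(4) = -10*w^2 - 17*w + 2*x^2 + x*(-8*w - 11) - 6
(5) = r*(5*t - 5) + t^2 - 1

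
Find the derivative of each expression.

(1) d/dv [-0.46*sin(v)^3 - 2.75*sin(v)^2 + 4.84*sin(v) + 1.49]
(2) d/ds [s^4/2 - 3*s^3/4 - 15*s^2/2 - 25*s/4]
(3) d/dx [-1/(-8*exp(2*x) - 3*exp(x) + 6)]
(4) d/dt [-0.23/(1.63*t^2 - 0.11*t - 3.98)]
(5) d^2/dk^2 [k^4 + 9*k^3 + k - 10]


(1) = (-1.38*sin(v)^2 - 5.5*sin(v) + 4.84)*cos(v)
(2) = 2*s^3 - 9*s^2/4 - 15*s - 25/4
(3) = (-16*exp(x) - 3)*exp(x)/(8*exp(2*x) + 3*exp(x) - 6)^2
(4) = (0.7498*t - 0.0253)/(-1.63*t^2 + 0.11*t + 3.98)^2
(5) = 6*k*(2*k + 9)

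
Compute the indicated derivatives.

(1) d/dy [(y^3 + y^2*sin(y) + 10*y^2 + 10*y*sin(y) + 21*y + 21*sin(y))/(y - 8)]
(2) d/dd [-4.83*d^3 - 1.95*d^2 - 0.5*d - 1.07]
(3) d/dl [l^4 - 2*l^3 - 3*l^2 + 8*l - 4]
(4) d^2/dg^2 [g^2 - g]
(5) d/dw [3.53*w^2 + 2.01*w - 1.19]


(1) = (y^3*cos(y) + 2*y^3 + y^2*sin(y) + 2*y^2*cos(y) - 14*y^2 - 16*y*sin(y) - 59*y*cos(y) - 160*y - 101*sin(y) - 168*cos(y) - 168)/(y^2 - 16*y + 64)
(2) = -14.49*d^2 - 3.9*d - 0.5
(3) = 4*l^3 - 6*l^2 - 6*l + 8
(4) = 2
(5) = 7.06*w + 2.01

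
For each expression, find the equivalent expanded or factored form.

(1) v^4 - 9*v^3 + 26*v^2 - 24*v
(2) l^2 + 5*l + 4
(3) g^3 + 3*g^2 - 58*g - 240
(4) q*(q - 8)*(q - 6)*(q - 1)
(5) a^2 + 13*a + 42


(1) = v*(v - 4)*(v - 3)*(v - 2)
(2) = (l + 1)*(l + 4)
(3) = (g - 8)*(g + 5)*(g + 6)
(4) = q^4 - 15*q^3 + 62*q^2 - 48*q
(5) = (a + 6)*(a + 7)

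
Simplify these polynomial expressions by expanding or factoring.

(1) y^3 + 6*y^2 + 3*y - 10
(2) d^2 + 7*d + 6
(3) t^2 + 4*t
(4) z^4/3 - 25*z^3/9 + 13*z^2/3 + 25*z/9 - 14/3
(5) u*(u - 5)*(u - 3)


(1) = (y - 1)*(y + 2)*(y + 5)
(2) = (d + 1)*(d + 6)
(3) = t*(t + 4)
(4) = (z/3 + 1/3)*(z - 6)*(z - 7/3)*(z - 1)
(5) = u^3 - 8*u^2 + 15*u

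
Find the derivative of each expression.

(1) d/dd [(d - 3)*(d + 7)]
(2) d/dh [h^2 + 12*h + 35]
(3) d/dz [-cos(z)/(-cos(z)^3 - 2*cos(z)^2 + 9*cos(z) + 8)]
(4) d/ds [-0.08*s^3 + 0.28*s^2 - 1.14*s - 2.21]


(1) = 2*d + 4
(2) = 2*h + 12
(3) = 32*(cos(z)^3 + cos(z)^2 + 4)*sin(z)/(-8*sin(z)^2 - 33*cos(z) + cos(3*z) - 24)^2
(4) = -0.24*s^2 + 0.56*s - 1.14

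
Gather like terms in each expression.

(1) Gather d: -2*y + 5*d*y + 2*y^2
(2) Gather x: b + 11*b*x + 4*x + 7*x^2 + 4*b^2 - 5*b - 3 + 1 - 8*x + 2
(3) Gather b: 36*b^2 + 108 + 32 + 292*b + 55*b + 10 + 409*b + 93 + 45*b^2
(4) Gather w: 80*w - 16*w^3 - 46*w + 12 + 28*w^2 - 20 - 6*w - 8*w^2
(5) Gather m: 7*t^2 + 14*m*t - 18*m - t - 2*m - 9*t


(1) = 5*d*y + 2*y^2 - 2*y
(2) = 4*b^2 - 4*b + 7*x^2 + x*(11*b - 4)
(3) = 81*b^2 + 756*b + 243
(4) = -16*w^3 + 20*w^2 + 28*w - 8
(5) = m*(14*t - 20) + 7*t^2 - 10*t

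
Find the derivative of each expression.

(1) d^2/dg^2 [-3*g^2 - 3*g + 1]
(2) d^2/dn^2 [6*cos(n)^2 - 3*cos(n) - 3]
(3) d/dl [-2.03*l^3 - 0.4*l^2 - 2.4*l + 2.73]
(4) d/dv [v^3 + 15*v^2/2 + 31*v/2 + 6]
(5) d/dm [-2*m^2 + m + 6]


(1) = -6
(2) = 3*cos(n) - 12*cos(2*n)
(3) = -6.09*l^2 - 0.8*l - 2.4
(4) = 3*v^2 + 15*v + 31/2
(5) = 1 - 4*m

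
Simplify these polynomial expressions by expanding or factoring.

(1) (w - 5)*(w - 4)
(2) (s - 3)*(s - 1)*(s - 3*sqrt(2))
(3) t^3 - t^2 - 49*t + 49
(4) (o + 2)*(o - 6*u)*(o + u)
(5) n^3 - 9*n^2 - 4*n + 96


(1) = w^2 - 9*w + 20
(2) = s^3 - 3*sqrt(2)*s^2 - 4*s^2 + 3*s + 12*sqrt(2)*s - 9*sqrt(2)
(3) = (t - 7)*(t - 1)*(t + 7)
(4) = o^3 - 5*o^2*u + 2*o^2 - 6*o*u^2 - 10*o*u - 12*u^2
(5) = (n - 8)*(n - 4)*(n + 3)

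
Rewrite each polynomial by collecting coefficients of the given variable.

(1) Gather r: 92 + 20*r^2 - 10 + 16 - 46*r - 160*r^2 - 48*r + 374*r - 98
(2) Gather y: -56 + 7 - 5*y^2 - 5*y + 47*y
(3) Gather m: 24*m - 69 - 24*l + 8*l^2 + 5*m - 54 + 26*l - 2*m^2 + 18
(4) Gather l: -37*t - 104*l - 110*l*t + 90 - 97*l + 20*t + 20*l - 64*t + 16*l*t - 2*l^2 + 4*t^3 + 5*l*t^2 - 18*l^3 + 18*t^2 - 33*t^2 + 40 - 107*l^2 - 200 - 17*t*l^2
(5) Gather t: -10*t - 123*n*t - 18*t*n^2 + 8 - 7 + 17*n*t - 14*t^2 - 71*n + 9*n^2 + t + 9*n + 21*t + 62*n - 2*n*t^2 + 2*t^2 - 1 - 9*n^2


(1) = -140*r^2 + 280*r
(2) = -5*y^2 + 42*y - 49
(3) = 8*l^2 + 2*l - 2*m^2 + 29*m - 105
(4) = -18*l^3 + l^2*(-17*t - 109) + l*(5*t^2 - 94*t - 181) + 4*t^3 - 15*t^2 - 81*t - 70
(5) = t^2*(-2*n - 12) + t*(-18*n^2 - 106*n + 12)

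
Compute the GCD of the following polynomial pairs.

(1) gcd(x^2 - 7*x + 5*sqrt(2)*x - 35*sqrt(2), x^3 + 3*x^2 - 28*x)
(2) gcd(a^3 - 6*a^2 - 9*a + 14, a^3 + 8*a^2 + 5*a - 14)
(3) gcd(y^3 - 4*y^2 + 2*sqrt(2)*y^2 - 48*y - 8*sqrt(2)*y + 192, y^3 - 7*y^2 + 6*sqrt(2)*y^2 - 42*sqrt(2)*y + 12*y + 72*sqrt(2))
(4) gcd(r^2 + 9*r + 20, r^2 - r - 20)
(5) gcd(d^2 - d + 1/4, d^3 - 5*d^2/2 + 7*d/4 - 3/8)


(1) = gcd((x - 7)*(x + 5*sqrt(2)), x*(x - 4)*(x + 7)) = 1
(2) = a^2 + a - 2
(3) = gcd((y - 4)*(y - 4*sqrt(2))*(y + 6*sqrt(2)), (y - 4)*(y - 3)*(y + 6*sqrt(2))) = y^2 + y*(-4 + 6*sqrt(2)) - 24*sqrt(2)
(4) = gcd((r + 4)*(r + 5), (r - 5)*(r + 4)) = r + 4
(5) = gcd((d - 1/2)^2, (d - 3/2)*(d - 1/2)^2) = d^2 - d + 1/4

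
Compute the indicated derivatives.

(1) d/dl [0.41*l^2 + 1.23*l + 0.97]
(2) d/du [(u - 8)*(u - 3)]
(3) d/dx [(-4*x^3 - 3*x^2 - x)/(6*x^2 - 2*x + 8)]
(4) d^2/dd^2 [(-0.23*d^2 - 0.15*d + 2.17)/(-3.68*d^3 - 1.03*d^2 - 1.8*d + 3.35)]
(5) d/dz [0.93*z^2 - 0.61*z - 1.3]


(1) = 0.82*l + 1.23
(2) = 2*u - 11
(3) = (-6*x^4 + 4*x^3 - 21*x^2 - 12*x - 2)/(9*x^4 - 6*x^3 + 25*x^2 - 8*x + 16)
(4) = (6.229504*d^6 + 12.18816*d^5 - 358.373856*d^4 - 94.428298*d^3 - 73.105308*d^2 - 181.54419*d - 22.06542)/(49.836032*d^9 + 41.846016*d^8 + 84.841296*d^7 - 94.072073*d^6 - 34.68858*d^5 - 133.792845*d^4 + 92.463*d^3 + 2.115525*d^2 + 60.6015*d - 37.595375)
(5) = 1.86*z - 0.61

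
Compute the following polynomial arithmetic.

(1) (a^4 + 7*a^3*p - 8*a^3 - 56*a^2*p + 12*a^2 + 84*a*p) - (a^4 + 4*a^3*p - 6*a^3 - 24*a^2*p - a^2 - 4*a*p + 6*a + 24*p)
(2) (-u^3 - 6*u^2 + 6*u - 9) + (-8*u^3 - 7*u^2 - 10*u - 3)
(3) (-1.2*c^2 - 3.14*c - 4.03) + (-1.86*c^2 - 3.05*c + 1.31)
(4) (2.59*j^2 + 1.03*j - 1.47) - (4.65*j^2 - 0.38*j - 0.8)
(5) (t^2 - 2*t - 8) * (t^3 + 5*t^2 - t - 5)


(1) = 3*a^3*p - 2*a^3 - 32*a^2*p + 13*a^2 + 88*a*p - 6*a - 24*p
(2) = -9*u^3 - 13*u^2 - 4*u - 12
(3) = -3.06*c^2 - 6.19*c - 2.72
(4) = -2.06*j^2 + 1.41*j - 0.67
(5) = t^5 + 3*t^4 - 19*t^3 - 43*t^2 + 18*t + 40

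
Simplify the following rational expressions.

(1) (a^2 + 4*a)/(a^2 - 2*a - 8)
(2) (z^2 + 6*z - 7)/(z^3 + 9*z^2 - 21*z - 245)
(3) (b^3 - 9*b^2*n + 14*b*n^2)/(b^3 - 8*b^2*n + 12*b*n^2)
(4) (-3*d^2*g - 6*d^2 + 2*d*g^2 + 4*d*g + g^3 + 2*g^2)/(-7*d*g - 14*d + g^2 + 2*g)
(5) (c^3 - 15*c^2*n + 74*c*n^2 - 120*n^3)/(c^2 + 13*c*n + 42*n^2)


(1) = (a^2 + 4*a)/(a^2 - 2*a - 8)
(2) = (z - 1)/(z^2 + 2*z - 35)
(3) = (b - 7*n)/(b - 6*n)
(4) = (3*d^2 - 2*d*g - g^2)/(7*d - g)
(5) = (c^3 - 15*c^2*n + 74*c*n^2 - 120*n^3)/(c^2 + 13*c*n + 42*n^2)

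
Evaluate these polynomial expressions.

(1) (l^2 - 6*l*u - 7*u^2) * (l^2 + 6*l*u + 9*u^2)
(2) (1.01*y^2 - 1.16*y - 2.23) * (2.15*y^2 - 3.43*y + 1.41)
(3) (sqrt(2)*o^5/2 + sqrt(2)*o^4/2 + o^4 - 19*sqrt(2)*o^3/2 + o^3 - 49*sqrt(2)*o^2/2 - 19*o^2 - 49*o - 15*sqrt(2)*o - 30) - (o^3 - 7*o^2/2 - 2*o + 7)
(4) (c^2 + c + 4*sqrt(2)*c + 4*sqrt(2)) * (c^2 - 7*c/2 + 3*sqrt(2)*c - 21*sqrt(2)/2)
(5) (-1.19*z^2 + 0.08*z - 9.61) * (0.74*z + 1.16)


(1) = l^4 - 34*l^2*u^2 - 96*l*u^3 - 63*u^4
(2) = 2.1715*y^4 - 5.9583*y^3 + 0.6084*y^2 + 6.0133*y - 3.1443
(3) = sqrt(2)*o^5/2 + sqrt(2)*o^4/2 + o^4 - 19*sqrt(2)*o^3/2 - 49*sqrt(2)*o^2/2 - 31*o^2/2 - 47*o - 15*sqrt(2)*o - 37
(4) = c^4 - 5*c^3/2 + 7*sqrt(2)*c^3 - 35*sqrt(2)*c^2/2 + 41*c^2/2 - 60*c - 49*sqrt(2)*c/2 - 84
(5) = -0.8806*z^3 - 1.3212*z^2 - 7.0186*z - 11.1476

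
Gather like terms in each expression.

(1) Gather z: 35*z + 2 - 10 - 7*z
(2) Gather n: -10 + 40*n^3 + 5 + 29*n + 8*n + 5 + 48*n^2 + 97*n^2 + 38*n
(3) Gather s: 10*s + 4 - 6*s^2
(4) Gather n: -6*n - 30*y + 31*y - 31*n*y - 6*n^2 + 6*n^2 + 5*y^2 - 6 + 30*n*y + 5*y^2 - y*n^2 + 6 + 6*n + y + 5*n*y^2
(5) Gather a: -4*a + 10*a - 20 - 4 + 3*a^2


(1) = 28*z - 8
(2) = 40*n^3 + 145*n^2 + 75*n
(3) = -6*s^2 + 10*s + 4
(4) = -n^2*y + n*(5*y^2 - y) + 10*y^2 + 2*y
(5) = 3*a^2 + 6*a - 24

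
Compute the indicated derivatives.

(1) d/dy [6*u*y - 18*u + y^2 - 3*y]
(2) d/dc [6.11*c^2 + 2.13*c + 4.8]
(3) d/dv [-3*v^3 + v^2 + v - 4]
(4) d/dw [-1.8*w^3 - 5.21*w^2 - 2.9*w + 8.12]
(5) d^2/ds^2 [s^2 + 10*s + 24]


(1) = 6*u + 2*y - 3
(2) = 12.22*c + 2.13
(3) = -9*v^2 + 2*v + 1
(4) = -5.4*w^2 - 10.42*w - 2.9
(5) = 2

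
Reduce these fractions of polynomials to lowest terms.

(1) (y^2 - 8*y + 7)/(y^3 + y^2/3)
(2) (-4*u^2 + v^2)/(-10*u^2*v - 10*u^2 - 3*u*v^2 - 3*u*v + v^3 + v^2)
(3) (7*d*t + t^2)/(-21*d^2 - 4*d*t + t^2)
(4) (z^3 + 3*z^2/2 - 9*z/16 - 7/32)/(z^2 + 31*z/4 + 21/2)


(1) = (3*y^2 - 24*y + 21)/(3*y^3 + y^2)
(2) = (2*u - v)/(5*u*v + 5*u - v^2 - v)
(3) = (7*d*t + t^2)/(-21*d^2 - 4*d*t + t^2)
(4) = (8*z^2 - 2*z - 1)/(8*z + 48)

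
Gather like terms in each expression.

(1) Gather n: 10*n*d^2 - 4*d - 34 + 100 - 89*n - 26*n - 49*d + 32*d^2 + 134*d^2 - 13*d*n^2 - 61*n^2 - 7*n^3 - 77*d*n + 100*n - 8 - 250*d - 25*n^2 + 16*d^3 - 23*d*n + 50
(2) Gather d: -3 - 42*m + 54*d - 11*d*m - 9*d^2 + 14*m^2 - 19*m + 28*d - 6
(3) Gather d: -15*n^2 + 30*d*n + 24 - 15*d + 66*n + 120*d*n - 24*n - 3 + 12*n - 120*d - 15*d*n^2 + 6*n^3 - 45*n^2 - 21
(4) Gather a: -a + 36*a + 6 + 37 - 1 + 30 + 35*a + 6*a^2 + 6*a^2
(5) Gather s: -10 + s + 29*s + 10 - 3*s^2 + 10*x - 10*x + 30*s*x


(1) = 16*d^3 + 166*d^2 - 303*d - 7*n^3 + n^2*(-13*d - 86) + n*(10*d^2 - 100*d - 15) + 108
(2) = -9*d^2 + d*(82 - 11*m) + 14*m^2 - 61*m - 9
(3) = d*(-15*n^2 + 150*n - 135) + 6*n^3 - 60*n^2 + 54*n
(4) = 12*a^2 + 70*a + 72
(5) = -3*s^2 + s*(30*x + 30)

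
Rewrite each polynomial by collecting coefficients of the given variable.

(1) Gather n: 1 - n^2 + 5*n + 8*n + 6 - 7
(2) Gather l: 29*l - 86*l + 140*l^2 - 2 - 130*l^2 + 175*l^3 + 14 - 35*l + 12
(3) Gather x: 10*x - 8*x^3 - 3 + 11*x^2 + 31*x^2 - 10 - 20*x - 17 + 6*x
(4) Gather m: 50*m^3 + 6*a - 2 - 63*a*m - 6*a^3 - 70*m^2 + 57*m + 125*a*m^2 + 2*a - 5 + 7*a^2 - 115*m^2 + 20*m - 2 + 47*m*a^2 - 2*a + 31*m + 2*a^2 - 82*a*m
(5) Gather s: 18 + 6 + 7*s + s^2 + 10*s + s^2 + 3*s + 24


(1) = -n^2 + 13*n
(2) = 175*l^3 + 10*l^2 - 92*l + 24
(3) = -8*x^3 + 42*x^2 - 4*x - 30
(4) = -6*a^3 + 9*a^2 + 6*a + 50*m^3 + m^2*(125*a - 185) + m*(47*a^2 - 145*a + 108) - 9
(5) = 2*s^2 + 20*s + 48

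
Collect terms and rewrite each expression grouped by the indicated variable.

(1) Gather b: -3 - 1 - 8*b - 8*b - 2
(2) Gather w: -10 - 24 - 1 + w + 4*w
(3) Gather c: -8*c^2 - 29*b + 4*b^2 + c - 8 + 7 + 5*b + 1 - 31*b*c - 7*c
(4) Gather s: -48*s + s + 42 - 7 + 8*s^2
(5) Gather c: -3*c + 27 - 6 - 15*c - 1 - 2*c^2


(1) = -16*b - 6
(2) = 5*w - 35
(3) = 4*b^2 - 24*b - 8*c^2 + c*(-31*b - 6)
(4) = 8*s^2 - 47*s + 35
(5) = -2*c^2 - 18*c + 20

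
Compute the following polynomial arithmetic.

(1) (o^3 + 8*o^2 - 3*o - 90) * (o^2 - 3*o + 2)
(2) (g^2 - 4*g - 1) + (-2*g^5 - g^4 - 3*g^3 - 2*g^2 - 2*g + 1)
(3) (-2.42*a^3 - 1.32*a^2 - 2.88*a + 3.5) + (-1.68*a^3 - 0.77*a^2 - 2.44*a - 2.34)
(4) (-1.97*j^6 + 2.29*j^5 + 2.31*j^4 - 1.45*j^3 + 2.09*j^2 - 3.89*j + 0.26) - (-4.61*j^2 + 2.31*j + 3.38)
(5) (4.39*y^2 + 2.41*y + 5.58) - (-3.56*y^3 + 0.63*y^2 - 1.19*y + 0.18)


(1) = o^5 + 5*o^4 - 25*o^3 - 65*o^2 + 264*o - 180
(2) = -2*g^5 - g^4 - 3*g^3 - g^2 - 6*g
(3) = -4.1*a^3 - 2.09*a^2 - 5.32*a + 1.16
(4) = -1.97*j^6 + 2.29*j^5 + 2.31*j^4 - 1.45*j^3 + 6.7*j^2 - 6.2*j - 3.12
(5) = 3.56*y^3 + 3.76*y^2 + 3.6*y + 5.4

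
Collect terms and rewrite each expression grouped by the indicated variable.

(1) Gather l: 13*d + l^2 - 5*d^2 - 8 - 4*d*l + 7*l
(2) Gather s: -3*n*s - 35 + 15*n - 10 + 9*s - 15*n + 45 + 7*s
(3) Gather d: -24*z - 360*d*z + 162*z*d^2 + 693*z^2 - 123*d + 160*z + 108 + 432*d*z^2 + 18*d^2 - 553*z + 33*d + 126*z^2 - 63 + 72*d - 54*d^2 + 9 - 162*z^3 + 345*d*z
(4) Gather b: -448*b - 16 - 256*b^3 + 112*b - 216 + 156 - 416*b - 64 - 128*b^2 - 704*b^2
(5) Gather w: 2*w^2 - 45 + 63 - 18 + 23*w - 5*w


(1) = -5*d^2 + 13*d + l^2 + l*(7 - 4*d) - 8
(2) = s*(16 - 3*n)
(3) = d^2*(162*z - 36) + d*(432*z^2 - 15*z - 18) - 162*z^3 + 819*z^2 - 417*z + 54
(4) = -256*b^3 - 832*b^2 - 752*b - 140
(5) = 2*w^2 + 18*w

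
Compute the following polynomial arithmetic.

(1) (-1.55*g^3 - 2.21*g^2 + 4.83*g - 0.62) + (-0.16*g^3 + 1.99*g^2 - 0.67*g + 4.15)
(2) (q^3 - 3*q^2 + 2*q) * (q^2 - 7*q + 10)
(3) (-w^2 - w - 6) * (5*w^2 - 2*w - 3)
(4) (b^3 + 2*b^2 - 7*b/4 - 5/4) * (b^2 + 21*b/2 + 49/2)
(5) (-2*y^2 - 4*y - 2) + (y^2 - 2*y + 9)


(1) = -1.71*g^3 - 0.22*g^2 + 4.16*g + 3.53
(2) = q^5 - 10*q^4 + 33*q^3 - 44*q^2 + 20*q
(3) = -5*w^4 - 3*w^3 - 25*w^2 + 15*w + 18
(4) = b^5 + 25*b^4/2 + 175*b^3/4 + 235*b^2/8 - 56*b - 245/8
(5) = -y^2 - 6*y + 7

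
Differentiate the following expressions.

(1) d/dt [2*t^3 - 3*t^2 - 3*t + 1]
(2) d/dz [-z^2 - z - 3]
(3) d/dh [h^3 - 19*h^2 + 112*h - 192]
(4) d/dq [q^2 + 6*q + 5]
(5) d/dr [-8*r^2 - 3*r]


(1) = 6*t^2 - 6*t - 3
(2) = -2*z - 1
(3) = 3*h^2 - 38*h + 112
(4) = 2*q + 6
(5) = -16*r - 3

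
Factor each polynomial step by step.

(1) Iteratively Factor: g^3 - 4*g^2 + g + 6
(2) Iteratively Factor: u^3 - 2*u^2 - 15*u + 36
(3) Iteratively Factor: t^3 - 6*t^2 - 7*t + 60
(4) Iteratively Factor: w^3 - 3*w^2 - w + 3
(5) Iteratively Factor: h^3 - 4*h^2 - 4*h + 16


(1) = (g - 2)*(g^2 - 2*g - 3) = (g - 3)*(g - 2)*(g + 1)
(2) = (u - 3)*(u^2 + u - 12) = (u - 3)*(u + 4)*(u - 3)
(3) = (t + 3)*(t^2 - 9*t + 20) = (t - 5)*(t + 3)*(t - 4)
(4) = (w - 3)*(w^2 - 1) = (w - 3)*(w - 1)*(w + 1)
(5) = (h - 4)*(h^2 - 4) = (h - 4)*(h - 2)*(h + 2)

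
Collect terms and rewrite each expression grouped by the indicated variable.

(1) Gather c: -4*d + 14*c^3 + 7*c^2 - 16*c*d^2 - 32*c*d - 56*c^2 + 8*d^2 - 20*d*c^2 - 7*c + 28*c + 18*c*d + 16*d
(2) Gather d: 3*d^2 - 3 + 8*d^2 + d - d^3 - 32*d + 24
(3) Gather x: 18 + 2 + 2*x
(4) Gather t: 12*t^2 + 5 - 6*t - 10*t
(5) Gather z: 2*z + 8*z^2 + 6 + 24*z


(1) = 14*c^3 + c^2*(-20*d - 49) + c*(-16*d^2 - 14*d + 21) + 8*d^2 + 12*d
(2) = -d^3 + 11*d^2 - 31*d + 21
(3) = 2*x + 20
(4) = 12*t^2 - 16*t + 5
(5) = 8*z^2 + 26*z + 6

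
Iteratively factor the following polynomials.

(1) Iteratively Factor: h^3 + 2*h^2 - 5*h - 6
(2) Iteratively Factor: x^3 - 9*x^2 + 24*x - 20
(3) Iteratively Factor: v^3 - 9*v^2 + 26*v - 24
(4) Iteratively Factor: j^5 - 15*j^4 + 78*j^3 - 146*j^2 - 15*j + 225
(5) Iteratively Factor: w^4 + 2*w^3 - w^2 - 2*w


(1) = (h + 3)*(h^2 - h - 2) = (h + 1)*(h + 3)*(h - 2)
(2) = (x - 2)*(x^2 - 7*x + 10) = (x - 5)*(x - 2)*(x - 2)
(3) = (v - 3)*(v^2 - 6*v + 8) = (v - 3)*(v - 2)*(v - 4)
(4) = (j - 3)*(j^4 - 12*j^3 + 42*j^2 - 20*j - 75) = (j - 5)*(j - 3)*(j^3 - 7*j^2 + 7*j + 15) = (j - 5)*(j - 3)^2*(j^2 - 4*j - 5) = (j - 5)^2*(j - 3)^2*(j + 1)
(5) = (w - 1)*(w^3 + 3*w^2 + 2*w) = w*(w - 1)*(w^2 + 3*w + 2) = w*(w - 1)*(w + 2)*(w + 1)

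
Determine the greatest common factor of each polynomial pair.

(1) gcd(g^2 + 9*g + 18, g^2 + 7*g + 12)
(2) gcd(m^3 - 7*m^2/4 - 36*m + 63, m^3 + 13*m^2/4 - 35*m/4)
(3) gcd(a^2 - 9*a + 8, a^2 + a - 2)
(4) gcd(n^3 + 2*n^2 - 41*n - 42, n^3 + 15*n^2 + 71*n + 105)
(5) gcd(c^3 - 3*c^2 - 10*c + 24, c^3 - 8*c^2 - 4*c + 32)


(1) = g + 3
(2) = gcd((m - 6)*(m - 7/4)*(m + 6), m*(m - 7/4)*(m + 5)) = m - 7/4
(3) = gcd((a - 8)*(a - 1), (a - 1)*(a + 2)) = a - 1
(4) = gcd((n - 6)*(n + 1)*(n + 7), (n + 3)*(n + 5)*(n + 7)) = n + 7
(5) = gcd((c - 4)*(c - 2)*(c + 3), (c - 8)*(c - 2)*(c + 2)) = c - 2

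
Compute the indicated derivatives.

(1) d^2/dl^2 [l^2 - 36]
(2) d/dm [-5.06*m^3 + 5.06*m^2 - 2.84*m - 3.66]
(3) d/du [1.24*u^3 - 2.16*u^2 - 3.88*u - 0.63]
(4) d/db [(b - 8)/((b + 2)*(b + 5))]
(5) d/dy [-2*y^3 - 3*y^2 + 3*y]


(1) = 2
(2) = -15.18*m^2 + 10.12*m - 2.84
(3) = 3.72*u^2 - 4.32*u - 3.88
(4) = (-b^2 + 16*b + 66)/(b^4 + 14*b^3 + 69*b^2 + 140*b + 100)
(5) = -6*y^2 - 6*y + 3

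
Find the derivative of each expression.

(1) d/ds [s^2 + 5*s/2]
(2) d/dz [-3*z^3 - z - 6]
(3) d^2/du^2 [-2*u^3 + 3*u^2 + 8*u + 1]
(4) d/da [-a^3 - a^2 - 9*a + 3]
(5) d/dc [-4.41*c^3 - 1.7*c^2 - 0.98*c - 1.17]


(1) = 2*s + 5/2
(2) = -9*z^2 - 1
(3) = 6 - 12*u
(4) = -3*a^2 - 2*a - 9
(5) = -13.23*c^2 - 3.4*c - 0.98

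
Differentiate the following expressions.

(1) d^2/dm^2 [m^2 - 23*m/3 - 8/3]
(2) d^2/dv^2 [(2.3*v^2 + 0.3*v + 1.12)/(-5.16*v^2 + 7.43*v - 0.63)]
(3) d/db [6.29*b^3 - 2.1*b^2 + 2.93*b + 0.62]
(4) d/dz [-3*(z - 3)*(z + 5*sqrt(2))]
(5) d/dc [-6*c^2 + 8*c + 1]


(1) = 2
(2) = (-192.33384*v^3 - 134.062992*v^2 + 263.488176*v - 121.011464)/(137.388096*v^6 - 593.484624*v^5 + 904.894236*v^4 - 555.093071*v^3 + 110.481273*v^2 - 8.846901*v + 0.250047)
(3) = 18.87*b^2 - 4.2*b + 2.93
(4) = -6*z - 15*sqrt(2) + 9
(5) = 8 - 12*c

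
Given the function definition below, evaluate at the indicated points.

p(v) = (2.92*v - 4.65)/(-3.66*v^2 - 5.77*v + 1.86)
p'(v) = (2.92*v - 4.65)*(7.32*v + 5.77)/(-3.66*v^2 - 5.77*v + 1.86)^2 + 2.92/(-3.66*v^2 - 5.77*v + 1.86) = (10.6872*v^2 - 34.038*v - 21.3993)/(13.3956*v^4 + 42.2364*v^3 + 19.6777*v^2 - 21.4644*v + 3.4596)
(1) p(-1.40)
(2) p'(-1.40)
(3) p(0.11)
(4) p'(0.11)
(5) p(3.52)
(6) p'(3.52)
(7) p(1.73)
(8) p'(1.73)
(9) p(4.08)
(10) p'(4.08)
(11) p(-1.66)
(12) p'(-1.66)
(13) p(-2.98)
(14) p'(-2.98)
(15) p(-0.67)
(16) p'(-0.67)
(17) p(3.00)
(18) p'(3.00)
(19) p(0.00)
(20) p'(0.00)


(1) = -3.16
(2) = 6.18
(3) = -3.67
(4) = -17.93
(5) = -0.09
(6) = -0.00
(7) = -0.02
(8) = -0.13
(9) = -0.09
(10) = 0.00
(11) = -7.02
(12) = 35.28
(13) = 0.99
(14) = 0.97
(15) = -1.62
(16) = 0.37
(17) = -0.08
(18) = -0.01
(19) = -2.50
(20) = -6.19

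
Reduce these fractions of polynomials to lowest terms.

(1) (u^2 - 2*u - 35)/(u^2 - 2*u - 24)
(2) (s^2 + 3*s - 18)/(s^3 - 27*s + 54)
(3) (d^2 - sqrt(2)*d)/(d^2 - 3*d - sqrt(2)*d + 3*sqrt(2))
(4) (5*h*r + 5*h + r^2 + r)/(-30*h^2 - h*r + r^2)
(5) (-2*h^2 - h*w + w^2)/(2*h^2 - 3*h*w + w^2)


(1) = (u^2 - 2*u - 35)/(u^2 - 2*u - 24)
(2) = 1/(s - 3)
(3) = d/(d - 3)
(4) = (r + 1)/(-6*h + r)
(5) = (h + w)/(-h + w)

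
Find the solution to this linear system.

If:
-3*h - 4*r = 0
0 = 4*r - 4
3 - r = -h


Then:
No Solution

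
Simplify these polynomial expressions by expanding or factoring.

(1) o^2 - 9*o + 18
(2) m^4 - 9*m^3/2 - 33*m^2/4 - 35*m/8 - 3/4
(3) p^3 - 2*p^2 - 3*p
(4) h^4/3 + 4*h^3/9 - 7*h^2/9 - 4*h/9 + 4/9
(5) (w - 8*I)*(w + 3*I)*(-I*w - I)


(1) = (o - 6)*(o - 3)
(2) = (m - 6)*(m + 1/2)^3
(3) = p*(p - 3)*(p + 1)
(4) = (h/3 + 1/3)*(h - 1)*(h - 2/3)*(h + 2)
(5) = -I*w^3 - 5*w^2 - I*w^2 - 5*w - 24*I*w - 24*I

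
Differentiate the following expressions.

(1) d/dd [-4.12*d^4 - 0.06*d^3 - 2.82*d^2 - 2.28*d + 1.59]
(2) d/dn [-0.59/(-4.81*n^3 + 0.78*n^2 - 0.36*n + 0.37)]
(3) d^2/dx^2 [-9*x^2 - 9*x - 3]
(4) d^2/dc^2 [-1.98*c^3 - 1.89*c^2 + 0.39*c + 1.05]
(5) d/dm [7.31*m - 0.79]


(1) = -16.48*d^3 - 0.18*d^2 - 5.64*d - 2.28
(2) = (-8.5137*n^2 + 0.9204*n - 0.2124)/(4.81*n^3 - 0.78*n^2 + 0.36*n - 0.37)^2
(3) = -18
(4) = -11.88*c - 3.78
(5) = 7.31000000000000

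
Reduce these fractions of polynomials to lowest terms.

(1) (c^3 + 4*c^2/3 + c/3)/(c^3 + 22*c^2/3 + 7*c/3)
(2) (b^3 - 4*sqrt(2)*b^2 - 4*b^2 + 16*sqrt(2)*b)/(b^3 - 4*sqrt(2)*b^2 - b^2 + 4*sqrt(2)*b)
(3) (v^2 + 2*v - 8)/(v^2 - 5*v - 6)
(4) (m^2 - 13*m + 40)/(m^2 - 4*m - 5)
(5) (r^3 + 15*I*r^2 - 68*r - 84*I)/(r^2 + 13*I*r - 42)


(1) = (c + 1)/(c + 7)
(2) = (b - 4)/(b - 1)
(3) = (v^2 + 2*v - 8)/(v^2 - 5*v - 6)
(4) = (m - 8)/(m + 1)
(5) = r + 2*I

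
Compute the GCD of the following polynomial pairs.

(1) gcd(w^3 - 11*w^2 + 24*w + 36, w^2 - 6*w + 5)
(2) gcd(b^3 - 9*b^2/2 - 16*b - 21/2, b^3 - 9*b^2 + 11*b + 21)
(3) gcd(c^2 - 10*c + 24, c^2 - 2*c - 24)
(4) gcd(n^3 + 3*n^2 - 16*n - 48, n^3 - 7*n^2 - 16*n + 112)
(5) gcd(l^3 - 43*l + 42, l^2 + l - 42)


(1) = 1
(2) = gcd((b - 7)*(b + 1)*(b + 3/2), (b - 7)*(b - 3)*(b + 1)) = b^2 - 6*b - 7
(3) = gcd((c - 6)*(c - 4), (c - 6)*(c + 4)) = c - 6
(4) = n^2 - 16
(5) = gcd((l - 6)*(l - 1)*(l + 7), (l - 6)*(l + 7)) = l^2 + l - 42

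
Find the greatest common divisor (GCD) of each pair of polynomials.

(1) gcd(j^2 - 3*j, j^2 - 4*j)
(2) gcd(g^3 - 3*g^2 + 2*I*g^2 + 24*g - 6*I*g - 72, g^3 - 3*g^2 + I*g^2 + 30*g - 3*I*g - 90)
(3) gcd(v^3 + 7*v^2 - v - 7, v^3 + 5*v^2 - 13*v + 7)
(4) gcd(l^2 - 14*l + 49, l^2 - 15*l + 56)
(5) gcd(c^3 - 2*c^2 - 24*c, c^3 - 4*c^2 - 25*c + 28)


(1) = j
(2) = gcd((g - 3)*(g - 4*I)*(g + 6*I), (g - 3)*(g - 5*I)*(g + 6*I)) = g^2 + g*(-3 + 6*I) - 18*I
(3) = v^2 + 6*v - 7
(4) = gcd((l - 7)^2, (l - 8)*(l - 7)) = l - 7
(5) = c + 4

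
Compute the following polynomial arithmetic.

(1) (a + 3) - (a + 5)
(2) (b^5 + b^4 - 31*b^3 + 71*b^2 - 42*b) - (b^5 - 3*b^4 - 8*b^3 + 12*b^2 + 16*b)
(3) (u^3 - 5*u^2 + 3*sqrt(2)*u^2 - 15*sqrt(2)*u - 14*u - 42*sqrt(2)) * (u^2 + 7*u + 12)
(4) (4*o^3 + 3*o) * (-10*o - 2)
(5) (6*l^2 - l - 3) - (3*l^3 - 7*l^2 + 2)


(1) = -2
(2) = 4*b^4 - 23*b^3 + 59*b^2 - 58*b
(3) = u^5 + 2*u^4 + 3*sqrt(2)*u^4 - 37*u^3 + 6*sqrt(2)*u^3 - 158*u^2 - 111*sqrt(2)*u^2 - 474*sqrt(2)*u - 168*u - 504*sqrt(2)
(4) = -40*o^4 - 8*o^3 - 30*o^2 - 6*o
(5) = -3*l^3 + 13*l^2 - l - 5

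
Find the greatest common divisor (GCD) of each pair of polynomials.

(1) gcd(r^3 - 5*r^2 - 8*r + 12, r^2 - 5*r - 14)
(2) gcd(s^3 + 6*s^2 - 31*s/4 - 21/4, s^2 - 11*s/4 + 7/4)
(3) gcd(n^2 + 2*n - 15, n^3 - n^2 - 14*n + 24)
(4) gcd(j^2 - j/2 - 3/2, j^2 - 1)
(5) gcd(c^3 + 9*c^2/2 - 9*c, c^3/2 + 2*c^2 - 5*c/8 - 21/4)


(1) = gcd((r - 6)*(r - 1)*(r + 2), (r - 7)*(r + 2)) = r + 2
(2) = 1
(3) = n - 3
(4) = gcd((j - 3/2)*(j + 1), (j - 1)*(j + 1)) = j + 1
(5) = gcd(c*(c - 3/2)*(c + 6), (c/2 + 1)*(c - 3/2)*(c + 7/2)) = c - 3/2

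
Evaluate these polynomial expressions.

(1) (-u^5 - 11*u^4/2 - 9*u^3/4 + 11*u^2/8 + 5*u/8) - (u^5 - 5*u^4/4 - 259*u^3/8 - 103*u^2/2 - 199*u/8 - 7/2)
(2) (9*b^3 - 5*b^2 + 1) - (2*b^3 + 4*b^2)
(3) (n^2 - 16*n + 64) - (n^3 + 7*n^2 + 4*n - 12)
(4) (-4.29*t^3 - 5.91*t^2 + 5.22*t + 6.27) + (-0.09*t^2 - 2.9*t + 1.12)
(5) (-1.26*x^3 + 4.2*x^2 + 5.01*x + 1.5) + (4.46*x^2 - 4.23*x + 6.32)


(1) = -2*u^5 - 17*u^4/4 + 241*u^3/8 + 423*u^2/8 + 51*u/2 + 7/2
(2) = 7*b^3 - 9*b^2 + 1
(3) = -n^3 - 6*n^2 - 20*n + 76
(4) = -4.29*t^3 - 6.0*t^2 + 2.32*t + 7.39
(5) = -1.26*x^3 + 8.66*x^2 + 0.78*x + 7.82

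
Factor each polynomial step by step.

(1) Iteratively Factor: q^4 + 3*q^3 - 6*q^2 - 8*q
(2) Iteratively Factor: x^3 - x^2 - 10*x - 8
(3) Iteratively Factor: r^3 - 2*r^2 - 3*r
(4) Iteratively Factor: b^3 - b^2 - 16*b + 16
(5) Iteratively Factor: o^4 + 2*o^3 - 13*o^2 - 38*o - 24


(1) = (q + 1)*(q^3 + 2*q^2 - 8*q) = (q + 1)*(q + 4)*(q^2 - 2*q) = q*(q + 1)*(q + 4)*(q - 2)
(2) = (x - 4)*(x^2 + 3*x + 2) = (x - 4)*(x + 2)*(x + 1)
(3) = (r + 1)*(r^2 - 3*r) = (r - 3)*(r + 1)*(r)
(4) = (b - 1)*(b^2 - 16) = (b - 4)*(b - 1)*(b + 4)
(5) = (o + 1)*(o^3 + o^2 - 14*o - 24) = (o + 1)*(o + 2)*(o^2 - o - 12) = (o - 4)*(o + 1)*(o + 2)*(o + 3)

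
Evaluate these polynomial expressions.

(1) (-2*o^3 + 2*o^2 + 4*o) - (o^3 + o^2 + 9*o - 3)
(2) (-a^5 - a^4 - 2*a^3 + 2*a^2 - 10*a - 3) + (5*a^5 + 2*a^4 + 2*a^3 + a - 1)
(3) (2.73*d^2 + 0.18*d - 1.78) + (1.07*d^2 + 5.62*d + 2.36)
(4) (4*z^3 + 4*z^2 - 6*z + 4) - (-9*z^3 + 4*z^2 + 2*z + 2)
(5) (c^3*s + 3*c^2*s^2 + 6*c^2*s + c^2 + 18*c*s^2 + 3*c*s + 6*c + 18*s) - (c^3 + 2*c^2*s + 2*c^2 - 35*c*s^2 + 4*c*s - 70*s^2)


(1) = -3*o^3 + o^2 - 5*o + 3
(2) = 4*a^5 + a^4 + 2*a^2 - 9*a - 4
(3) = 3.8*d^2 + 5.8*d + 0.58
(4) = 13*z^3 - 8*z + 2
(5) = c^3*s - c^3 + 3*c^2*s^2 + 4*c^2*s - c^2 + 53*c*s^2 - c*s + 6*c + 70*s^2 + 18*s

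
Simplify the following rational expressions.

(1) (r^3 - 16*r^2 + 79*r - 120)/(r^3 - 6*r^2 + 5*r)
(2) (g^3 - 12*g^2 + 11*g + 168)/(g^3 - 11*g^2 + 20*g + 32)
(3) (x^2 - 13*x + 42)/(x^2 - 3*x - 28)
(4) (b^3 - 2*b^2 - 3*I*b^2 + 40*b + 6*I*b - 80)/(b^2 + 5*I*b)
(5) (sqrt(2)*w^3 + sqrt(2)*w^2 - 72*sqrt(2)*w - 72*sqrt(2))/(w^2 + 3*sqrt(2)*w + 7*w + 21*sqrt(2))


(1) = (r^2 - 11*r + 24)/(r^2 - r)
(2) = (g^2 - 4*g - 21)/(g^2 - 3*g - 4)
(3) = (x - 6)/(x + 4)
(4) = (b^2 + b*(-2 - 8*I) + 16*I)/b
(5) = (sqrt(2)*w^3 + sqrt(2)*w^2 - 72*sqrt(2)*w - 72*sqrt(2))/(w^2 + w*(3*sqrt(2) + 7) + 21*sqrt(2))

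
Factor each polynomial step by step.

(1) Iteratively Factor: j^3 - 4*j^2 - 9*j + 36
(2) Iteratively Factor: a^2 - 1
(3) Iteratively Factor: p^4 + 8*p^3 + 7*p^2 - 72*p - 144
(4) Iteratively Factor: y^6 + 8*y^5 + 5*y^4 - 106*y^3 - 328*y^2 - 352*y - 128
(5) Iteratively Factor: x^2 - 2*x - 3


(1) = (j - 3)*(j^2 - j - 12) = (j - 4)*(j - 3)*(j + 3)
(2) = (a + 1)*(a - 1)
(3) = (p + 3)*(p^3 + 5*p^2 - 8*p - 48) = (p + 3)*(p + 4)*(p^2 + p - 12) = (p + 3)*(p + 4)^2*(p - 3)
(4) = (y + 1)*(y^5 + 7*y^4 - 2*y^3 - 104*y^2 - 224*y - 128) = (y + 1)*(y + 2)*(y^4 + 5*y^3 - 12*y^2 - 80*y - 64) = (y + 1)*(y + 2)*(y + 4)*(y^3 + y^2 - 16*y - 16) = (y + 1)*(y + 2)*(y + 4)^2*(y^2 - 3*y - 4) = (y - 4)*(y + 1)*(y + 2)*(y + 4)^2*(y + 1)
(5) = (x - 3)*(x + 1)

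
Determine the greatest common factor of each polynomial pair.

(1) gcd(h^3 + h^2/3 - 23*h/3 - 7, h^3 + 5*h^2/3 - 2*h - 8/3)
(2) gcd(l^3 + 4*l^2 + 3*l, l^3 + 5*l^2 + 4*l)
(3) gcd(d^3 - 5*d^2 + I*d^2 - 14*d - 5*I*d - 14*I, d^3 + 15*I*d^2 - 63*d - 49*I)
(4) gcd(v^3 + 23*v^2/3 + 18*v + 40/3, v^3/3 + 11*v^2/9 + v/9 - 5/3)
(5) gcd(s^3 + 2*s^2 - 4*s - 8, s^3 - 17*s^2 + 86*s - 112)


(1) = h + 1
(2) = gcd(l*(l + 1)*(l + 3), l*(l + 1)*(l + 4)) = l^2 + l
(3) = d + I
(4) = gcd((v + 5/3)*(v + 2)*(v + 4), (v/3 + 1)*(v - 1)*(v + 5/3)) = v + 5/3
(5) = s - 2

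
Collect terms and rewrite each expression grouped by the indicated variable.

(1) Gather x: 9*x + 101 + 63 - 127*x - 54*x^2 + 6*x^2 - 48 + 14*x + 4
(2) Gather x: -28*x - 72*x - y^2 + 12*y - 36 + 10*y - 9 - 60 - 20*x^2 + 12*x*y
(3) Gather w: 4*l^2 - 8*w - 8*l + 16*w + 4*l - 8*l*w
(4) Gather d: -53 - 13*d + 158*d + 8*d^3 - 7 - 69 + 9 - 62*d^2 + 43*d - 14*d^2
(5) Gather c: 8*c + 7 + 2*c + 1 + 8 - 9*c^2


(1) = -48*x^2 - 104*x + 120
(2) = -20*x^2 + x*(12*y - 100) - y^2 + 22*y - 105
(3) = 4*l^2 - 4*l + w*(8 - 8*l)
(4) = 8*d^3 - 76*d^2 + 188*d - 120
(5) = -9*c^2 + 10*c + 16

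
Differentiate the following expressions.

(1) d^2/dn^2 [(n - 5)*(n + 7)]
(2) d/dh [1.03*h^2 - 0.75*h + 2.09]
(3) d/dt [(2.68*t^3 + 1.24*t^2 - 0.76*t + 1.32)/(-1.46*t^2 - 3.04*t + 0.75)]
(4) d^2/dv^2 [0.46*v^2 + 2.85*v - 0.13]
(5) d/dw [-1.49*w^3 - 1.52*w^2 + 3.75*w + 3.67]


(1) = 2
(2) = 2.06*h - 0.75
(3) = (-3.9128*t^4 - 16.2944*t^3 + 1.1508*t^2 + 5.7144*t + 3.4428)/(2.1316*t^4 + 8.8768*t^3 + 7.0516*t^2 - 4.56*t + 0.5625)
(4) = 0.920000000000000
(5) = -4.47*w^2 - 3.04*w + 3.75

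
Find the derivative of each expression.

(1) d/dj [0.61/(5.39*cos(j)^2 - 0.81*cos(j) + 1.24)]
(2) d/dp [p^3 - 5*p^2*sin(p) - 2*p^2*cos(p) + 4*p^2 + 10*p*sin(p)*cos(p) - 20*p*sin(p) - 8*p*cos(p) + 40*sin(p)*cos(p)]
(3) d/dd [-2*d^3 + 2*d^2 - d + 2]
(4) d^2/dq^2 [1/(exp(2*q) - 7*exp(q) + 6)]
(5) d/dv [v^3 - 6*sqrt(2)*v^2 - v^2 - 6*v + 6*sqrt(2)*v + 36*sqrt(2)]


(1) = (6.5758*cos(j) - 0.4941)*sin(j)/(5.39*cos(j)^2 - 0.81*cos(j) + 1.24)^2
(2) = 2*p^2*sin(p) - 5*p^2*cos(p) + 3*p^2 - 2*p*sin(p) - 24*p*cos(p) + 10*p*cos(2*p) + 8*p - 20*sin(p) + 5*sin(2*p) - 8*cos(p) + 40*cos(2*p)
(3) = -6*d^2 + 4*d - 1
(4) = ((7 - 4*exp(q))*(exp(2*q) - 7*exp(q) + 6) + 2*(2*exp(q) - 7)^2*exp(q))*exp(q)/(exp(2*q) - 7*exp(q) + 6)^3
(5) = 3*v^2 - 12*sqrt(2)*v - 2*v - 6 + 6*sqrt(2)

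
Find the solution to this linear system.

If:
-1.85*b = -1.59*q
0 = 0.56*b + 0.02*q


Then:
b = 0.00
q = 0.00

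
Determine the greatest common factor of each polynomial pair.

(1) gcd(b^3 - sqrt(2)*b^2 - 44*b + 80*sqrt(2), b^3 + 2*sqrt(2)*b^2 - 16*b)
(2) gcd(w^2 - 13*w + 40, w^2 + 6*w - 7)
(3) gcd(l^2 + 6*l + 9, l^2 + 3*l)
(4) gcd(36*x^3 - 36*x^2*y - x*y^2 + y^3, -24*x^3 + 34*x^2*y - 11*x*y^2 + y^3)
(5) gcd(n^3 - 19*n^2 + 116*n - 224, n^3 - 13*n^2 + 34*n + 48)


(1) = b - 2*sqrt(2)
(2) = 1
(3) = l + 3
(4) = gcd((-6*x + y)*(-x + y)*(6*x + y), (-6*x + y)*(-4*x + y)*(-x + y)) = 6*x^2 - 7*x*y + y^2
(5) = n - 8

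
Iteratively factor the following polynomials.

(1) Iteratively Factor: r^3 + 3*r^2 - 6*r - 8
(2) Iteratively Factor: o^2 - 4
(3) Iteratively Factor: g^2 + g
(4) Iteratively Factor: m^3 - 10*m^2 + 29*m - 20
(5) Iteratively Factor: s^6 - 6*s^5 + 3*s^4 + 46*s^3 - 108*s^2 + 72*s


(1) = (r - 2)*(r^2 + 5*r + 4) = (r - 2)*(r + 1)*(r + 4)
(2) = (o + 2)*(o - 2)
(3) = (g)*(g + 1)
(4) = (m - 5)*(m^2 - 5*m + 4) = (m - 5)*(m - 4)*(m - 1)
(5) = (s - 3)*(s^5 - 3*s^4 - 6*s^3 + 28*s^2 - 24*s) = s*(s - 3)*(s^4 - 3*s^3 - 6*s^2 + 28*s - 24) = s*(s - 3)*(s + 3)*(s^3 - 6*s^2 + 12*s - 8) = s*(s - 3)*(s - 2)*(s + 3)*(s^2 - 4*s + 4) = s*(s - 3)*(s - 2)^2*(s + 3)*(s - 2)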